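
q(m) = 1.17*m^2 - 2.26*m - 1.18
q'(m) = 2.34*m - 2.26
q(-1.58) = 5.31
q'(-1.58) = -5.96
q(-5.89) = 52.72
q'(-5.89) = -16.04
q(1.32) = -2.12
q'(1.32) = 0.83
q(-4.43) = 31.79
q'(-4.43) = -12.63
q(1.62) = -1.77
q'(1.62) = 1.53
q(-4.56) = 33.45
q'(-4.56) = -12.93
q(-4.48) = 32.43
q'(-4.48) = -12.74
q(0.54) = -2.06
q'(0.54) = -1.00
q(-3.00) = 16.13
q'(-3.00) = -9.28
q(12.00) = 140.18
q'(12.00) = 25.82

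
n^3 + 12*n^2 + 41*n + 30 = (n + 1)*(n + 5)*(n + 6)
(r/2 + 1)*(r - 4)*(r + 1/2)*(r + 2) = r^4/2 + r^3/4 - 6*r^2 - 11*r - 4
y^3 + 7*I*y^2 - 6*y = y*(y + I)*(y + 6*I)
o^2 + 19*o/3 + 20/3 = (o + 4/3)*(o + 5)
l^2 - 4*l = l*(l - 4)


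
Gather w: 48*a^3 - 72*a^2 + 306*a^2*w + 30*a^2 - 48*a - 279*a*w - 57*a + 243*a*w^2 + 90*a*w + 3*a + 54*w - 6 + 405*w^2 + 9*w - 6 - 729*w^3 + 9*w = 48*a^3 - 42*a^2 - 102*a - 729*w^3 + w^2*(243*a + 405) + w*(306*a^2 - 189*a + 72) - 12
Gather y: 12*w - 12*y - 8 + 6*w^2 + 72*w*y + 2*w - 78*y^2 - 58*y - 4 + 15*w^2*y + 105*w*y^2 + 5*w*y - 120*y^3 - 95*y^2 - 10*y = 6*w^2 + 14*w - 120*y^3 + y^2*(105*w - 173) + y*(15*w^2 + 77*w - 80) - 12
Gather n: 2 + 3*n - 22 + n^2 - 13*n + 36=n^2 - 10*n + 16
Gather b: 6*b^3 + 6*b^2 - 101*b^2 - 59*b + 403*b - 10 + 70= 6*b^3 - 95*b^2 + 344*b + 60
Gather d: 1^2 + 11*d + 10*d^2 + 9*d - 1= 10*d^2 + 20*d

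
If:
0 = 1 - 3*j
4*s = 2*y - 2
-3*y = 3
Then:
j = 1/3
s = -1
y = -1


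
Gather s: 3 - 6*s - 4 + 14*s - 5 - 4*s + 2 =4*s - 4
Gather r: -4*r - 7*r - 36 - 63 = -11*r - 99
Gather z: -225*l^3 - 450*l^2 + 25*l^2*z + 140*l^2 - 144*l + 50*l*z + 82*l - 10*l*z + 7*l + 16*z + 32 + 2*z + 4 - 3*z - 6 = -225*l^3 - 310*l^2 - 55*l + z*(25*l^2 + 40*l + 15) + 30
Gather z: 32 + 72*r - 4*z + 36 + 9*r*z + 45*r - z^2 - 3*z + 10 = 117*r - z^2 + z*(9*r - 7) + 78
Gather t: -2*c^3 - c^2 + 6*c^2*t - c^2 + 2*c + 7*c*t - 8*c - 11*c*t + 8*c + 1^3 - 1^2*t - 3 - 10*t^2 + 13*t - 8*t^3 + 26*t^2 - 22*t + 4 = -2*c^3 - 2*c^2 + 2*c - 8*t^3 + 16*t^2 + t*(6*c^2 - 4*c - 10) + 2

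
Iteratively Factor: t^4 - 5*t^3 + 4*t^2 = (t)*(t^3 - 5*t^2 + 4*t) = t*(t - 1)*(t^2 - 4*t) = t^2*(t - 1)*(t - 4)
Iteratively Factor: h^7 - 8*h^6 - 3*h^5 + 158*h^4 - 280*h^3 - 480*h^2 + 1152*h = (h + 2)*(h^6 - 10*h^5 + 17*h^4 + 124*h^3 - 528*h^2 + 576*h) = (h - 3)*(h + 2)*(h^5 - 7*h^4 - 4*h^3 + 112*h^2 - 192*h) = h*(h - 3)*(h + 2)*(h^4 - 7*h^3 - 4*h^2 + 112*h - 192) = h*(h - 3)*(h + 2)*(h + 4)*(h^3 - 11*h^2 + 40*h - 48) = h*(h - 4)*(h - 3)*(h + 2)*(h + 4)*(h^2 - 7*h + 12) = h*(h - 4)^2*(h - 3)*(h + 2)*(h + 4)*(h - 3)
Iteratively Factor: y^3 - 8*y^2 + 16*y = (y - 4)*(y^2 - 4*y) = (y - 4)^2*(y)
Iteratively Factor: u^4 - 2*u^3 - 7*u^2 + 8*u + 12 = (u - 3)*(u^3 + u^2 - 4*u - 4) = (u - 3)*(u + 2)*(u^2 - u - 2) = (u - 3)*(u - 2)*(u + 2)*(u + 1)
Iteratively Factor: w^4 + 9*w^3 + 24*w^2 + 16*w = (w + 4)*(w^3 + 5*w^2 + 4*w) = (w + 4)^2*(w^2 + w) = w*(w + 4)^2*(w + 1)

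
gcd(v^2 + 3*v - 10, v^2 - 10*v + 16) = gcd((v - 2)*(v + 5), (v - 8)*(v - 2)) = v - 2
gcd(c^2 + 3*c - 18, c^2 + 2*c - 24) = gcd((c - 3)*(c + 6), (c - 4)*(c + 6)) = c + 6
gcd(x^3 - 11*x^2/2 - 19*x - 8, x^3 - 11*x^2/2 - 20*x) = x - 8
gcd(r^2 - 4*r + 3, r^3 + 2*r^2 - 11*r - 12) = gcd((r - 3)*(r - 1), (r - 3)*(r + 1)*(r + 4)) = r - 3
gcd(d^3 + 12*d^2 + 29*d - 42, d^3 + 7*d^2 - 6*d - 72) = d + 6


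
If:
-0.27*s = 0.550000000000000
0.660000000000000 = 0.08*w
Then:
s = -2.04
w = 8.25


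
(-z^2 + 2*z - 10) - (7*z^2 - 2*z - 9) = -8*z^2 + 4*z - 1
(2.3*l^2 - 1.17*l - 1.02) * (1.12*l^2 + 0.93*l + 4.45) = 2.576*l^4 + 0.8286*l^3 + 8.0045*l^2 - 6.1551*l - 4.539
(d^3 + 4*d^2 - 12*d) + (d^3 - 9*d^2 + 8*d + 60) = 2*d^3 - 5*d^2 - 4*d + 60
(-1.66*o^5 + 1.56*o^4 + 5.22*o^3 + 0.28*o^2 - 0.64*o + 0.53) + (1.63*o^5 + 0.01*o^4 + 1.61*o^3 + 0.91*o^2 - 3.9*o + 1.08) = -0.03*o^5 + 1.57*o^4 + 6.83*o^3 + 1.19*o^2 - 4.54*o + 1.61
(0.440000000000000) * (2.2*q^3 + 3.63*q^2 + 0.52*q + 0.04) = 0.968*q^3 + 1.5972*q^2 + 0.2288*q + 0.0176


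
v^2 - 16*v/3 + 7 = (v - 3)*(v - 7/3)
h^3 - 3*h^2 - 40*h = h*(h - 8)*(h + 5)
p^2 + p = p*(p + 1)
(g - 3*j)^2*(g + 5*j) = g^3 - g^2*j - 21*g*j^2 + 45*j^3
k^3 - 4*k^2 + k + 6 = (k - 3)*(k - 2)*(k + 1)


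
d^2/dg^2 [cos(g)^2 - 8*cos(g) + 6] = 8*cos(g) - 2*cos(2*g)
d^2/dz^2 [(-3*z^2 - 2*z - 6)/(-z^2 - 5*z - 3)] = 2*(-13*z^3 - 9*z^2 + 72*z + 129)/(z^6 + 15*z^5 + 84*z^4 + 215*z^3 + 252*z^2 + 135*z + 27)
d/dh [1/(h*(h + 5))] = (-2*h - 5)/(h^2*(h^2 + 10*h + 25))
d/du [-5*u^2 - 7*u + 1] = -10*u - 7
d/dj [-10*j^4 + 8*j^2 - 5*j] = -40*j^3 + 16*j - 5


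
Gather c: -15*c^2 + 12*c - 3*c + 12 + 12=-15*c^2 + 9*c + 24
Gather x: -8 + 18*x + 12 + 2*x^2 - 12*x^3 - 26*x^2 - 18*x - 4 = -12*x^3 - 24*x^2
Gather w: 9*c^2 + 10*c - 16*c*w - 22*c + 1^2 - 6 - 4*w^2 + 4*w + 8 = 9*c^2 - 12*c - 4*w^2 + w*(4 - 16*c) + 3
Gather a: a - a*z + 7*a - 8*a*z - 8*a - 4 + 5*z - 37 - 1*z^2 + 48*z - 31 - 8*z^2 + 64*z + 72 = -9*a*z - 9*z^2 + 117*z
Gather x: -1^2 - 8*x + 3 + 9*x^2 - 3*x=9*x^2 - 11*x + 2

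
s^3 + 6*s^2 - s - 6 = (s - 1)*(s + 1)*(s + 6)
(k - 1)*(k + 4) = k^2 + 3*k - 4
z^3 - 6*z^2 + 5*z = z*(z - 5)*(z - 1)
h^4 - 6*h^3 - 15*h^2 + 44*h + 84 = (h - 7)*(h - 3)*(h + 2)^2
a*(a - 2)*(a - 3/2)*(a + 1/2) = a^4 - 3*a^3 + 5*a^2/4 + 3*a/2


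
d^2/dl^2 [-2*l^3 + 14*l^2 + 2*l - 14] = 28 - 12*l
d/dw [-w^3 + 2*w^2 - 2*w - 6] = -3*w^2 + 4*w - 2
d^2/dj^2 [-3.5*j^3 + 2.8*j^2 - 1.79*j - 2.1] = 5.6 - 21.0*j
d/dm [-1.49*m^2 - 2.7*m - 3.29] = -2.98*m - 2.7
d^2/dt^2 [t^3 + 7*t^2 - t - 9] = 6*t + 14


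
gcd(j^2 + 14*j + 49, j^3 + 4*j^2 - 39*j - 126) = j + 7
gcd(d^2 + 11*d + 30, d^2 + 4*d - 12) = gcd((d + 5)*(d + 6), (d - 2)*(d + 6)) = d + 6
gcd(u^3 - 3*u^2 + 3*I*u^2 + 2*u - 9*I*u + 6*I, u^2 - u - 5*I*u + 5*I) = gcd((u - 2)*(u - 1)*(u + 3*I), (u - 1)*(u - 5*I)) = u - 1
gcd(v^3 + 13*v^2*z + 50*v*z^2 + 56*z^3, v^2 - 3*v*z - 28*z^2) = v + 4*z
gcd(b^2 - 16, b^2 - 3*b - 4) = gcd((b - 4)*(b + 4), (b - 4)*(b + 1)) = b - 4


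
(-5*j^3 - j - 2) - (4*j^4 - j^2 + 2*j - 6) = -4*j^4 - 5*j^3 + j^2 - 3*j + 4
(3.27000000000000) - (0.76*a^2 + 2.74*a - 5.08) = -0.76*a^2 - 2.74*a + 8.35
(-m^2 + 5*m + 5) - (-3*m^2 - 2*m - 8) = 2*m^2 + 7*m + 13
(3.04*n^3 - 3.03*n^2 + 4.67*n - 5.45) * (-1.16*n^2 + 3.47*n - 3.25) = -3.5264*n^5 + 14.0636*n^4 - 25.8113*n^3 + 32.3744*n^2 - 34.089*n + 17.7125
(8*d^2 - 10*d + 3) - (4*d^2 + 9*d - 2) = 4*d^2 - 19*d + 5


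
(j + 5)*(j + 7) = j^2 + 12*j + 35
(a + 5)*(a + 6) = a^2 + 11*a + 30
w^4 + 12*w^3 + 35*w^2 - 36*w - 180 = (w - 2)*(w + 3)*(w + 5)*(w + 6)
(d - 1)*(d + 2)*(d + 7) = d^3 + 8*d^2 + 5*d - 14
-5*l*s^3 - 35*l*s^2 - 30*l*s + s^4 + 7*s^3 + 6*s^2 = s*(-5*l + s)*(s + 1)*(s + 6)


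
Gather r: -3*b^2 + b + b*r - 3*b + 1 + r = -3*b^2 - 2*b + r*(b + 1) + 1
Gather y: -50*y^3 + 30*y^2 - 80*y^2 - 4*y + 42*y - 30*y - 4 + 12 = -50*y^3 - 50*y^2 + 8*y + 8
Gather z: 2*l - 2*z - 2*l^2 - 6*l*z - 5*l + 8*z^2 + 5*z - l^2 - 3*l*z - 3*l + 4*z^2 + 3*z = -3*l^2 - 6*l + 12*z^2 + z*(6 - 9*l)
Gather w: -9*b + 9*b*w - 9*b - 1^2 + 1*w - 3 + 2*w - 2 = -18*b + w*(9*b + 3) - 6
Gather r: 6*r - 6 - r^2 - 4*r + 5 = -r^2 + 2*r - 1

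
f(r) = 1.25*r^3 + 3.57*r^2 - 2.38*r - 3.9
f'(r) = 3.75*r^2 + 7.14*r - 2.38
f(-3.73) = -10.22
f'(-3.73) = 23.16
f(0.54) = -3.95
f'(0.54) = 2.57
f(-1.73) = 4.43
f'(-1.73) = -3.51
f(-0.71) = -0.86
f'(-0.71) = -5.56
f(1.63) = 7.12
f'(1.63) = 19.22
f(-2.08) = 5.25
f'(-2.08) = -1.01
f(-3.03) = 1.31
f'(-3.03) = 10.41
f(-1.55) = 3.71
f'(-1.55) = -4.44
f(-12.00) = -1621.26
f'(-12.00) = 451.94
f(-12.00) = -1621.26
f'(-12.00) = 451.94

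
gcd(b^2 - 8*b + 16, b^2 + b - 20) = b - 4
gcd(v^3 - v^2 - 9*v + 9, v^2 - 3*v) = v - 3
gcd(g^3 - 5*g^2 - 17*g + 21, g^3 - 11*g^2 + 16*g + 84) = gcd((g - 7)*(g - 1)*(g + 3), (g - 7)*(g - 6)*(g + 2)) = g - 7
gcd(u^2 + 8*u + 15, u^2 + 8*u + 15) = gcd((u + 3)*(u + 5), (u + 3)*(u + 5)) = u^2 + 8*u + 15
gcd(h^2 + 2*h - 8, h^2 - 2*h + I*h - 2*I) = h - 2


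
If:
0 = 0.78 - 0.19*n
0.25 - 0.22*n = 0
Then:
No Solution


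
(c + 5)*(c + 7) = c^2 + 12*c + 35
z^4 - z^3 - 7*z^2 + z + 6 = (z - 3)*(z - 1)*(z + 1)*(z + 2)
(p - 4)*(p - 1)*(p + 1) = p^3 - 4*p^2 - p + 4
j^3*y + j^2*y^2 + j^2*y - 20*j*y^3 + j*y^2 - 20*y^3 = (j - 4*y)*(j + 5*y)*(j*y + y)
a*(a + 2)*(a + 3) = a^3 + 5*a^2 + 6*a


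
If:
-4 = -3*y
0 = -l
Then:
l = 0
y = 4/3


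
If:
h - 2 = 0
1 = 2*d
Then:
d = 1/2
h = 2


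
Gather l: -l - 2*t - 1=-l - 2*t - 1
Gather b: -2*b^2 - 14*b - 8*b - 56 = -2*b^2 - 22*b - 56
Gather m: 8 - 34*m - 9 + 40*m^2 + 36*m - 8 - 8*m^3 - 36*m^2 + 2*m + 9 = -8*m^3 + 4*m^2 + 4*m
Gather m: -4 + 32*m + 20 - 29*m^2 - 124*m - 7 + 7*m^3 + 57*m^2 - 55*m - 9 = 7*m^3 + 28*m^2 - 147*m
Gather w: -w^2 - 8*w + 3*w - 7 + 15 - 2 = -w^2 - 5*w + 6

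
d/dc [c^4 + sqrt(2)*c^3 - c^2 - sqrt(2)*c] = 4*c^3 + 3*sqrt(2)*c^2 - 2*c - sqrt(2)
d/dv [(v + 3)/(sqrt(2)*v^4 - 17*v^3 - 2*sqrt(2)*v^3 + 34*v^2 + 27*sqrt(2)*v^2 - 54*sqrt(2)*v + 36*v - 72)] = (sqrt(2)*v^4 - 17*v^3 - 2*sqrt(2)*v^3 + 34*v^2 + 27*sqrt(2)*v^2 - 54*sqrt(2)*v + 36*v - (v + 3)*(4*sqrt(2)*v^3 - 51*v^2 - 6*sqrt(2)*v^2 + 68*v + 54*sqrt(2)*v - 54*sqrt(2) + 36) - 72)/(sqrt(2)*v^4 - 17*v^3 - 2*sqrt(2)*v^3 + 34*v^2 + 27*sqrt(2)*v^2 - 54*sqrt(2)*v + 36*v - 72)^2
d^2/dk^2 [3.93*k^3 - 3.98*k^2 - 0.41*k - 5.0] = 23.58*k - 7.96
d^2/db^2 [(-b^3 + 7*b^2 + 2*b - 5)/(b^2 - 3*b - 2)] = 6*(4*b^3 + 3*b^2 + 15*b - 13)/(b^6 - 9*b^5 + 21*b^4 + 9*b^3 - 42*b^2 - 36*b - 8)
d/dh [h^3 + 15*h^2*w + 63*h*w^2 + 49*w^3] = 3*h^2 + 30*h*w + 63*w^2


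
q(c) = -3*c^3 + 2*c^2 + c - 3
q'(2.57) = -48.16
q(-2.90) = 84.09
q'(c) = -9*c^2 + 4*c + 1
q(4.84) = -291.45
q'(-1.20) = -16.76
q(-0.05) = -3.04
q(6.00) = -573.00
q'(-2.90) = -86.29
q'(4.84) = -190.47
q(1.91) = -14.70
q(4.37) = -210.80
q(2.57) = -38.14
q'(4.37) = -153.39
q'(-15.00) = -2084.00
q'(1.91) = -24.19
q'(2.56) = -47.74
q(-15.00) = 10557.00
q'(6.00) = -299.00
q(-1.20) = 3.86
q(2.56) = -37.66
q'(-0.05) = 0.78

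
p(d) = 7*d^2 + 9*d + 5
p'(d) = 14*d + 9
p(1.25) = 27.19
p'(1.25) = 26.50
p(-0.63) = 2.11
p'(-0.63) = 0.18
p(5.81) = 293.58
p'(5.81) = 90.34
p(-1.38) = 5.91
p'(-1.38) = -10.32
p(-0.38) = 2.59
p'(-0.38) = 3.68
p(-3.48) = 58.45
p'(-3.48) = -39.72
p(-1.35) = 5.61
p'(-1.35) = -9.90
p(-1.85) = 12.31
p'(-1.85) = -16.90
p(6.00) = 311.00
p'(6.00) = 93.00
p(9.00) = 653.00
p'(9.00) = 135.00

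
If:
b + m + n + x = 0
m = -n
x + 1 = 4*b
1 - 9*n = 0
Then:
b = 1/5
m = -1/9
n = 1/9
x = -1/5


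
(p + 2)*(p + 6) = p^2 + 8*p + 12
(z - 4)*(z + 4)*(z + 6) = z^3 + 6*z^2 - 16*z - 96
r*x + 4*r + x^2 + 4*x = (r + x)*(x + 4)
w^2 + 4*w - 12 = (w - 2)*(w + 6)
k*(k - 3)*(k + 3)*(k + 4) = k^4 + 4*k^3 - 9*k^2 - 36*k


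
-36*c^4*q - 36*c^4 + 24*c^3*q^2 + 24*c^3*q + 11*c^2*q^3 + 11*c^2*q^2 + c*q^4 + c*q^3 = (-c + q)*(6*c + q)^2*(c*q + c)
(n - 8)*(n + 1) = n^2 - 7*n - 8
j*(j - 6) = j^2 - 6*j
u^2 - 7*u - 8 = (u - 8)*(u + 1)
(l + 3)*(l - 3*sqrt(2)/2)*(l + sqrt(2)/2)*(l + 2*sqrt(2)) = l^4 + sqrt(2)*l^3 + 3*l^3 - 11*l^2/2 + 3*sqrt(2)*l^2 - 33*l/2 - 3*sqrt(2)*l - 9*sqrt(2)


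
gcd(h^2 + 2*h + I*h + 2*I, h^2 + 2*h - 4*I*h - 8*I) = h + 2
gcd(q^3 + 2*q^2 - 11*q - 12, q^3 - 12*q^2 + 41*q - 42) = q - 3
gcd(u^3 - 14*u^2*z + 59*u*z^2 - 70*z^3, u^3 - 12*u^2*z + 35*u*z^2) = u^2 - 12*u*z + 35*z^2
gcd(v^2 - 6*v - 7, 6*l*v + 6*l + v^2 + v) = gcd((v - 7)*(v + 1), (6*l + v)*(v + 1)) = v + 1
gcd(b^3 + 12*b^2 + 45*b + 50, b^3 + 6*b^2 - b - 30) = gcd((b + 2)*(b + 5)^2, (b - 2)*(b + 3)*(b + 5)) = b + 5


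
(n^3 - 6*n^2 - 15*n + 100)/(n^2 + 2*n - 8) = (n^2 - 10*n + 25)/(n - 2)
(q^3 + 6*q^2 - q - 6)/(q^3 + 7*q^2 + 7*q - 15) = (q^2 + 7*q + 6)/(q^2 + 8*q + 15)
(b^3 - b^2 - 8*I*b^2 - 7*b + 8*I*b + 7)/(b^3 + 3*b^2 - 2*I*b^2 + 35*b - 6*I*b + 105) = (b^2 - b*(1 + I) + I)/(b^2 + b*(3 + 5*I) + 15*I)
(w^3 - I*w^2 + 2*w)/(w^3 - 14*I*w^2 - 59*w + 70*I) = w*(w + I)/(w^2 - 12*I*w - 35)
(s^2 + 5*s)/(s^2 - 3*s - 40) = s/(s - 8)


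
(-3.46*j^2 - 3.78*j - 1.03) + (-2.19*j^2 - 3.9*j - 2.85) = -5.65*j^2 - 7.68*j - 3.88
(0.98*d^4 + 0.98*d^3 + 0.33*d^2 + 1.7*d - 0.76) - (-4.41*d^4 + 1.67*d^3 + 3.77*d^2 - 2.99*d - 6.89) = 5.39*d^4 - 0.69*d^3 - 3.44*d^2 + 4.69*d + 6.13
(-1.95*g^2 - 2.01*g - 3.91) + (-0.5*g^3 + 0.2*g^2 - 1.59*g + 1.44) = -0.5*g^3 - 1.75*g^2 - 3.6*g - 2.47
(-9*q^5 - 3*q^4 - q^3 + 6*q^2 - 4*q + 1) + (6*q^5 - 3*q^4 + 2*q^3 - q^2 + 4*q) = -3*q^5 - 6*q^4 + q^3 + 5*q^2 + 1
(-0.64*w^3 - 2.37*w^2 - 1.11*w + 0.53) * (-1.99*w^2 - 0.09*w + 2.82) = 1.2736*w^5 + 4.7739*w^4 + 0.6174*w^3 - 7.6382*w^2 - 3.1779*w + 1.4946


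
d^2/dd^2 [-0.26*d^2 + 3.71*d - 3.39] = -0.520000000000000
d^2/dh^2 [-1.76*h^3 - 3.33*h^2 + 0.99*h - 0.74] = -10.56*h - 6.66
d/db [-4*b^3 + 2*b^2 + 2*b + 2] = -12*b^2 + 4*b + 2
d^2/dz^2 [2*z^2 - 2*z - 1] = 4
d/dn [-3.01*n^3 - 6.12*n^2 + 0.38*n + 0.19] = -9.03*n^2 - 12.24*n + 0.38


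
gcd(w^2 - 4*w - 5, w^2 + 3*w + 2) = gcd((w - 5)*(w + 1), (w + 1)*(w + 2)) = w + 1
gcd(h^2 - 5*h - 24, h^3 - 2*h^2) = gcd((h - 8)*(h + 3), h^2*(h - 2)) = 1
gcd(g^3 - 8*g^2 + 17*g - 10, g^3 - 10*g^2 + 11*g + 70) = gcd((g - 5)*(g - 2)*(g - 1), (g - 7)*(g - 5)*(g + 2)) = g - 5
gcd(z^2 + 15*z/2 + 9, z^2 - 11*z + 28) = 1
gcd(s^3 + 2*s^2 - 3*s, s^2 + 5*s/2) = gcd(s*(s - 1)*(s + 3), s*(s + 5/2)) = s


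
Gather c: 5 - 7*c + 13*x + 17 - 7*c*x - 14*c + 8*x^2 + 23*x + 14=c*(-7*x - 21) + 8*x^2 + 36*x + 36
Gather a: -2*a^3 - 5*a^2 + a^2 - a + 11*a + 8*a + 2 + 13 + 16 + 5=-2*a^3 - 4*a^2 + 18*a + 36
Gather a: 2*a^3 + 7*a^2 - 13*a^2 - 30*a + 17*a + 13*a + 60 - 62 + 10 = 2*a^3 - 6*a^2 + 8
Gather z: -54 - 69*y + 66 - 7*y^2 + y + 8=-7*y^2 - 68*y + 20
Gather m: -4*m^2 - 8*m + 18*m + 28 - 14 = -4*m^2 + 10*m + 14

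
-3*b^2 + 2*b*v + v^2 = (-b + v)*(3*b + v)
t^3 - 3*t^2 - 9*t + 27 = (t - 3)^2*(t + 3)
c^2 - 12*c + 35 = (c - 7)*(c - 5)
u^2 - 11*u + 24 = (u - 8)*(u - 3)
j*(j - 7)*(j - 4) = j^3 - 11*j^2 + 28*j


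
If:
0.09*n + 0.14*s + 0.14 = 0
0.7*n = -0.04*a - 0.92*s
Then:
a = 4.22222222222222*s + 27.2222222222222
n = -1.55555555555556*s - 1.55555555555556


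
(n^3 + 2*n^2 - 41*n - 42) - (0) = n^3 + 2*n^2 - 41*n - 42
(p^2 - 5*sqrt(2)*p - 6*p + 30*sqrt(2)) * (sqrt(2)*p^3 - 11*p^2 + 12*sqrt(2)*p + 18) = sqrt(2)*p^5 - 21*p^4 - 6*sqrt(2)*p^4 + 67*sqrt(2)*p^3 + 126*p^3 - 402*sqrt(2)*p^2 - 102*p^2 - 90*sqrt(2)*p + 612*p + 540*sqrt(2)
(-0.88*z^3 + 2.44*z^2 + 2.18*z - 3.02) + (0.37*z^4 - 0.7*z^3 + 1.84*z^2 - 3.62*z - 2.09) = 0.37*z^4 - 1.58*z^3 + 4.28*z^2 - 1.44*z - 5.11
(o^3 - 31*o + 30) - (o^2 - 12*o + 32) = o^3 - o^2 - 19*o - 2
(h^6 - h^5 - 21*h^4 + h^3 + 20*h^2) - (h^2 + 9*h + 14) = h^6 - h^5 - 21*h^4 + h^3 + 19*h^2 - 9*h - 14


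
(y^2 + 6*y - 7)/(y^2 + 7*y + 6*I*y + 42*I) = (y - 1)/(y + 6*I)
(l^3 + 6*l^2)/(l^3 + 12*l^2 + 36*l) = l/(l + 6)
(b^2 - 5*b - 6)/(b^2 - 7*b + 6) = (b + 1)/(b - 1)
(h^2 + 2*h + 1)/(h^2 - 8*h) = (h^2 + 2*h + 1)/(h*(h - 8))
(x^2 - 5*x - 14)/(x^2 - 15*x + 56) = (x + 2)/(x - 8)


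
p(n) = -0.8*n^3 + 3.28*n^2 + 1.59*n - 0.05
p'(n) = -2.4*n^2 + 6.56*n + 1.59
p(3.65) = 10.55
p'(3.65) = -6.44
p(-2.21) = 21.09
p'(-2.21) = -24.63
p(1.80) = 8.77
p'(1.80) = 5.62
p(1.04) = 4.25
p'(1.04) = 5.82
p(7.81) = -168.67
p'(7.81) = -93.57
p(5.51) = -25.54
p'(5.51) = -35.13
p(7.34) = -128.02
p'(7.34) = -79.56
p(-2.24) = 21.84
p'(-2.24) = -25.15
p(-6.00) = 281.29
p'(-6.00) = -124.17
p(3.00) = 12.64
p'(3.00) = -0.33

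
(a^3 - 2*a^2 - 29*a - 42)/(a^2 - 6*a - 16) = (a^2 - 4*a - 21)/(a - 8)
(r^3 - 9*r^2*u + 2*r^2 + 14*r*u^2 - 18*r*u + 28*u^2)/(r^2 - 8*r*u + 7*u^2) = (r^2 - 2*r*u + 2*r - 4*u)/(r - u)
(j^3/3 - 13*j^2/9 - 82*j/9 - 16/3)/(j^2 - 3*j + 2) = (3*j^3 - 13*j^2 - 82*j - 48)/(9*(j^2 - 3*j + 2))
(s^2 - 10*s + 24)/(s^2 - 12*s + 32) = (s - 6)/(s - 8)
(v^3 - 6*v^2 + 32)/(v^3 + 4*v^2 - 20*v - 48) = (v - 4)/(v + 6)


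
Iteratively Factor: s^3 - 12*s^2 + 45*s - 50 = (s - 5)*(s^2 - 7*s + 10) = (s - 5)*(s - 2)*(s - 5)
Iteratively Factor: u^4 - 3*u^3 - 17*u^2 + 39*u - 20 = (u + 4)*(u^3 - 7*u^2 + 11*u - 5) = (u - 1)*(u + 4)*(u^2 - 6*u + 5) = (u - 1)^2*(u + 4)*(u - 5)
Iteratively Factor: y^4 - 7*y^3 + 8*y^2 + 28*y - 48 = (y - 3)*(y^3 - 4*y^2 - 4*y + 16) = (y - 3)*(y - 2)*(y^2 - 2*y - 8) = (y - 3)*(y - 2)*(y + 2)*(y - 4)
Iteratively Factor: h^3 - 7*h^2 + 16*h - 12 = (h - 2)*(h^2 - 5*h + 6) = (h - 2)^2*(h - 3)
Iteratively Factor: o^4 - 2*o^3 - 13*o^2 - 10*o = (o - 5)*(o^3 + 3*o^2 + 2*o) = (o - 5)*(o + 2)*(o^2 + o) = (o - 5)*(o + 1)*(o + 2)*(o)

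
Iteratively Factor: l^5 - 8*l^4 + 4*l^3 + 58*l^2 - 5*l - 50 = (l - 5)*(l^4 - 3*l^3 - 11*l^2 + 3*l + 10) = (l - 5)*(l - 1)*(l^3 - 2*l^2 - 13*l - 10) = (l - 5)*(l - 1)*(l + 1)*(l^2 - 3*l - 10) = (l - 5)^2*(l - 1)*(l + 1)*(l + 2)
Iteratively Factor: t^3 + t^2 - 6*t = (t - 2)*(t^2 + 3*t) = (t - 2)*(t + 3)*(t)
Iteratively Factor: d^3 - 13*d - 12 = (d - 4)*(d^2 + 4*d + 3) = (d - 4)*(d + 3)*(d + 1)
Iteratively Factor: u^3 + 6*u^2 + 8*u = (u)*(u^2 + 6*u + 8) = u*(u + 4)*(u + 2)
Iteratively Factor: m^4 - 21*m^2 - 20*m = (m + 4)*(m^3 - 4*m^2 - 5*m) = (m + 1)*(m + 4)*(m^2 - 5*m) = m*(m + 1)*(m + 4)*(m - 5)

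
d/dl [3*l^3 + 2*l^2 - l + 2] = 9*l^2 + 4*l - 1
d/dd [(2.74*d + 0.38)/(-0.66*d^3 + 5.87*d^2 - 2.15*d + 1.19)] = (3.6168*d^3 - 15.3314*d^2 - 4.4612*d + 4.0776)/(0.4356*d^6 - 7.7484*d^5 + 37.2949*d^4 - 26.8118*d^3 + 18.5931*d^2 - 5.117*d + 1.4161)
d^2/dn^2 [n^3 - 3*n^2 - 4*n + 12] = 6*n - 6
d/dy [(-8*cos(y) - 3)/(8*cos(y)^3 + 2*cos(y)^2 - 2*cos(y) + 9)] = 2*(-64*cos(y)^3 - 44*cos(y)^2 - 6*cos(y) + 39)*sin(y)/(4*cos(y) + cos(2*y) + 2*cos(3*y) + 10)^2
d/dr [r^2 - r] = 2*r - 1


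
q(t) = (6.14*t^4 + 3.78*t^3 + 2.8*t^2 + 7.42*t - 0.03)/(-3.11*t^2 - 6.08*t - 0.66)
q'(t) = (6.22*t + 6.08)*(6.14*t^4 + 3.78*t^3 + 2.8*t^2 + 7.42*t - 0.03)/(-3.11*t^2 - 6.08*t - 0.66)^2 + (24.56*t^3 + 11.34*t^2 + 5.6*t + 7.42)/(-3.11*t^2 - 6.08*t - 0.66)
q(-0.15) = -5.99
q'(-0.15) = -132.17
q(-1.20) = 0.60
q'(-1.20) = -12.16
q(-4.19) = -54.81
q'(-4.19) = 17.74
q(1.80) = -5.02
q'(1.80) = -5.11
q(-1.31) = 2.36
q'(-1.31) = -20.60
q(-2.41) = -37.48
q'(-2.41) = -12.28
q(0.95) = -1.92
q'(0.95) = -2.27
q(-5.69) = -86.71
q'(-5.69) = 24.57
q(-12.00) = -322.47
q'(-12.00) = 49.95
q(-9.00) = -190.49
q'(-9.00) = 38.02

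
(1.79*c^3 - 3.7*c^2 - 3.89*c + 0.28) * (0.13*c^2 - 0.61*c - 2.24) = 0.2327*c^5 - 1.5729*c^4 - 2.2583*c^3 + 10.6973*c^2 + 8.5428*c - 0.6272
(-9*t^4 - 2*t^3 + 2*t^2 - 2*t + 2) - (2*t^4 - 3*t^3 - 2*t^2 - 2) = -11*t^4 + t^3 + 4*t^2 - 2*t + 4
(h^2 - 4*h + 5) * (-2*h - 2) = -2*h^3 + 6*h^2 - 2*h - 10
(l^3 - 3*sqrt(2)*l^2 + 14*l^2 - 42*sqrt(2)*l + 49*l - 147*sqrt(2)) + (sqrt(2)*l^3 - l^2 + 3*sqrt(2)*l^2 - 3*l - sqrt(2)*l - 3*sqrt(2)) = l^3 + sqrt(2)*l^3 + 13*l^2 - 43*sqrt(2)*l + 46*l - 150*sqrt(2)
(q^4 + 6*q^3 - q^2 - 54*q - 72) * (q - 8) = q^5 - 2*q^4 - 49*q^3 - 46*q^2 + 360*q + 576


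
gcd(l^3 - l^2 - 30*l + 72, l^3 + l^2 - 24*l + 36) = l^2 + 3*l - 18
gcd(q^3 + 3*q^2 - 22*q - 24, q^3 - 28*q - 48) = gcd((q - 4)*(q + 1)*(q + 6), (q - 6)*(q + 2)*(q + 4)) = 1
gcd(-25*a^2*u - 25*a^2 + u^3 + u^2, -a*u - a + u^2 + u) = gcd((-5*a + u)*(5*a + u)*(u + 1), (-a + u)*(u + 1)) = u + 1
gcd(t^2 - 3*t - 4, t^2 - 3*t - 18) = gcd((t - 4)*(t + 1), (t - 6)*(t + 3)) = 1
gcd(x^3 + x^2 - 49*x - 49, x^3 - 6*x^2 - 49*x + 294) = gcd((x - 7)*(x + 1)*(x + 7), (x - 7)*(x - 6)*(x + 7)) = x^2 - 49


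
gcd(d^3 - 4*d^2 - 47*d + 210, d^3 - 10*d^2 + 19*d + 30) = d^2 - 11*d + 30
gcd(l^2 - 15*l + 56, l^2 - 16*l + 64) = l - 8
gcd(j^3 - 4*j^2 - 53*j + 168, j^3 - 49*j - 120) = j - 8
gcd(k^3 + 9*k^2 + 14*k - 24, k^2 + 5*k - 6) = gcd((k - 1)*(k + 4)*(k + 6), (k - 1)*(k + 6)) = k^2 + 5*k - 6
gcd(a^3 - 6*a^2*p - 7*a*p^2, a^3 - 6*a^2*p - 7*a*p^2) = -a^3 + 6*a^2*p + 7*a*p^2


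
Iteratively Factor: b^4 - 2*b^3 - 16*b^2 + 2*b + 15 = (b - 1)*(b^3 - b^2 - 17*b - 15) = (b - 1)*(b + 3)*(b^2 - 4*b - 5) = (b - 1)*(b + 1)*(b + 3)*(b - 5)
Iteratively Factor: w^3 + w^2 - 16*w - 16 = (w + 4)*(w^2 - 3*w - 4) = (w + 1)*(w + 4)*(w - 4)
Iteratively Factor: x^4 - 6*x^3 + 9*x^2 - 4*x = (x)*(x^3 - 6*x^2 + 9*x - 4) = x*(x - 4)*(x^2 - 2*x + 1) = x*(x - 4)*(x - 1)*(x - 1)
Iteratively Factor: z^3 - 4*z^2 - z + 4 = (z - 1)*(z^2 - 3*z - 4) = (z - 1)*(z + 1)*(z - 4)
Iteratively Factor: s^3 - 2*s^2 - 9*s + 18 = (s + 3)*(s^2 - 5*s + 6) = (s - 3)*(s + 3)*(s - 2)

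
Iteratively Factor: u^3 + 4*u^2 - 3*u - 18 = (u - 2)*(u^2 + 6*u + 9) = (u - 2)*(u + 3)*(u + 3)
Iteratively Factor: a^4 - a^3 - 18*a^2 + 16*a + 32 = (a - 4)*(a^3 + 3*a^2 - 6*a - 8) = (a - 4)*(a - 2)*(a^2 + 5*a + 4) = (a - 4)*(a - 2)*(a + 1)*(a + 4)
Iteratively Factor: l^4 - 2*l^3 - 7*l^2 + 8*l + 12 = (l + 2)*(l^3 - 4*l^2 + l + 6) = (l - 3)*(l + 2)*(l^2 - l - 2) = (l - 3)*(l - 2)*(l + 2)*(l + 1)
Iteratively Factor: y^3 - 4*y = (y - 2)*(y^2 + 2*y) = (y - 2)*(y + 2)*(y)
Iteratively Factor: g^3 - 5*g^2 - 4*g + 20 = (g - 2)*(g^2 - 3*g - 10) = (g - 5)*(g - 2)*(g + 2)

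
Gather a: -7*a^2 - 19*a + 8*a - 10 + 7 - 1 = -7*a^2 - 11*a - 4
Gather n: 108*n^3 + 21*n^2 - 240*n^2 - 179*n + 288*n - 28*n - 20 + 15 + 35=108*n^3 - 219*n^2 + 81*n + 30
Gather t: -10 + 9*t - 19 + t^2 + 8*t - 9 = t^2 + 17*t - 38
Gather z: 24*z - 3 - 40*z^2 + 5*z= -40*z^2 + 29*z - 3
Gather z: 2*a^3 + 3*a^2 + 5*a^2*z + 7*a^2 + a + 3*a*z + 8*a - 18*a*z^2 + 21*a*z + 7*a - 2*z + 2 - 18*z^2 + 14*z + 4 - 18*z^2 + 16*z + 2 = 2*a^3 + 10*a^2 + 16*a + z^2*(-18*a - 36) + z*(5*a^2 + 24*a + 28) + 8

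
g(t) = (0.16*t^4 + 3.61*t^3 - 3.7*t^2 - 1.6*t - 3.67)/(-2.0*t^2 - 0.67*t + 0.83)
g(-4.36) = 9.00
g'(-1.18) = 19.34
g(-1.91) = 7.16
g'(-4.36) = -0.95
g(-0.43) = -5.28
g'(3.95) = -2.45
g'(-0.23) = 1.91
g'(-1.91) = 0.45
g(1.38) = 0.73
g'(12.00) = -3.70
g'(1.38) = -3.85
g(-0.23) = -4.03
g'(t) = (4.0*t + 0.67)*(0.16*t^4 + 3.61*t^3 - 3.7*t^2 - 1.6*t - 3.67)/(-2.0*t^2 - 0.67*t + 0.83)^2 + (0.64*t^3 + 10.83*t^2 - 7.4*t - 1.6)/(-2.0*t^2 - 0.67*t + 0.83) = (-0.64*t^5 - 7.5416*t^4 - 4.3062*t^3 + 8.2679*t^2 - 20.822*t - 3.7869)/(4.0*t^4 + 2.68*t^3 - 2.8711*t^2 - 1.1122*t + 0.6889)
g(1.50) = 0.30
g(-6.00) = 10.42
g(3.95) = -5.87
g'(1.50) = -3.39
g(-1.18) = 10.78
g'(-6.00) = -0.76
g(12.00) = -30.49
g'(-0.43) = 12.12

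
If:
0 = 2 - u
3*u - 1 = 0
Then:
No Solution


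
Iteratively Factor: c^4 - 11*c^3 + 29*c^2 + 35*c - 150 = (c - 5)*(c^3 - 6*c^2 - c + 30) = (c - 5)*(c - 3)*(c^2 - 3*c - 10) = (c - 5)^2*(c - 3)*(c + 2)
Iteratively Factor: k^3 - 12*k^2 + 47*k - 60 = (k - 5)*(k^2 - 7*k + 12) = (k - 5)*(k - 4)*(k - 3)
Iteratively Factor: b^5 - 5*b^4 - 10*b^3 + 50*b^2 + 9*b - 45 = (b + 1)*(b^4 - 6*b^3 - 4*b^2 + 54*b - 45) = (b - 5)*(b + 1)*(b^3 - b^2 - 9*b + 9) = (b - 5)*(b + 1)*(b + 3)*(b^2 - 4*b + 3) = (b - 5)*(b - 3)*(b + 1)*(b + 3)*(b - 1)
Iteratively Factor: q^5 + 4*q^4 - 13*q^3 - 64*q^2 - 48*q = (q)*(q^4 + 4*q^3 - 13*q^2 - 64*q - 48) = q*(q + 3)*(q^3 + q^2 - 16*q - 16) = q*(q + 1)*(q + 3)*(q^2 - 16) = q*(q - 4)*(q + 1)*(q + 3)*(q + 4)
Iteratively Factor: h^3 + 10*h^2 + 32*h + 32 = (h + 2)*(h^2 + 8*h + 16) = (h + 2)*(h + 4)*(h + 4)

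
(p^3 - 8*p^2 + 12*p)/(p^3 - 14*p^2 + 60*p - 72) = p/(p - 6)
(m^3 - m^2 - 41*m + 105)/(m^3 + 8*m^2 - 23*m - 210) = (m - 3)/(m + 6)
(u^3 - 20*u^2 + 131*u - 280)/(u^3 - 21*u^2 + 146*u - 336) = (u - 5)/(u - 6)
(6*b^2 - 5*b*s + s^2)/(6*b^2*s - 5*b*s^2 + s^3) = 1/s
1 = 1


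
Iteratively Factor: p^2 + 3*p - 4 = (p + 4)*(p - 1)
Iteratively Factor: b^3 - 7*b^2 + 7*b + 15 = (b - 3)*(b^2 - 4*b - 5) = (b - 3)*(b + 1)*(b - 5)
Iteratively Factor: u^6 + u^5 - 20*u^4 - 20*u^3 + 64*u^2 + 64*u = (u + 1)*(u^5 - 20*u^3 + 64*u) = (u - 2)*(u + 1)*(u^4 + 2*u^3 - 16*u^2 - 32*u) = u*(u - 2)*(u + 1)*(u^3 + 2*u^2 - 16*u - 32) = u*(u - 2)*(u + 1)*(u + 4)*(u^2 - 2*u - 8) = u*(u - 4)*(u - 2)*(u + 1)*(u + 4)*(u + 2)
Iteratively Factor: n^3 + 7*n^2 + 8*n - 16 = (n - 1)*(n^2 + 8*n + 16) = (n - 1)*(n + 4)*(n + 4)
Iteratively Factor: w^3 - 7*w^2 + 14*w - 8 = (w - 4)*(w^2 - 3*w + 2) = (w - 4)*(w - 1)*(w - 2)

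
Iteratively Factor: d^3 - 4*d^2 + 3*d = (d - 1)*(d^2 - 3*d) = d*(d - 1)*(d - 3)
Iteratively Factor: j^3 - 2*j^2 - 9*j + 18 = (j + 3)*(j^2 - 5*j + 6) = (j - 2)*(j + 3)*(j - 3)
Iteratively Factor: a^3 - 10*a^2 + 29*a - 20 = (a - 1)*(a^2 - 9*a + 20) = (a - 5)*(a - 1)*(a - 4)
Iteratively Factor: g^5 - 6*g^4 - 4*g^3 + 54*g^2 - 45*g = (g)*(g^4 - 6*g^3 - 4*g^2 + 54*g - 45) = g*(g - 1)*(g^3 - 5*g^2 - 9*g + 45) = g*(g - 3)*(g - 1)*(g^2 - 2*g - 15) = g*(g - 5)*(g - 3)*(g - 1)*(g + 3)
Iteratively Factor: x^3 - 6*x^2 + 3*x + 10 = (x + 1)*(x^2 - 7*x + 10) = (x - 5)*(x + 1)*(x - 2)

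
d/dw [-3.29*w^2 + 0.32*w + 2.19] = 0.32 - 6.58*w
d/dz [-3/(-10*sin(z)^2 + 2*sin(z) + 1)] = 6*(1 - 10*sin(z))*cos(z)/(-10*sin(z)^2 + 2*sin(z) + 1)^2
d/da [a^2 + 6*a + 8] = 2*a + 6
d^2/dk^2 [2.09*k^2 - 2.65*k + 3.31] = 4.18000000000000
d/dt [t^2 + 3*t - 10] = 2*t + 3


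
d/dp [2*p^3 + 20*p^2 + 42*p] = 6*p^2 + 40*p + 42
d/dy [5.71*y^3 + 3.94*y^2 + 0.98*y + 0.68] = 17.13*y^2 + 7.88*y + 0.98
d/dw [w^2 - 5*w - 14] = 2*w - 5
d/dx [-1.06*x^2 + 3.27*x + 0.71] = 3.27 - 2.12*x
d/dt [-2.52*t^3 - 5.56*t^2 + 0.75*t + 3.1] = -7.56*t^2 - 11.12*t + 0.75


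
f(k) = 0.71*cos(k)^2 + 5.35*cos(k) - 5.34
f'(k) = -1.42*sin(k)*cos(k) - 5.35*sin(k)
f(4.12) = -8.11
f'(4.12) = 3.78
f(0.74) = -1.00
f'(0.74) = -4.31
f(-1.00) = -2.24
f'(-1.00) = 5.15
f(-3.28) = -9.94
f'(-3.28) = -0.54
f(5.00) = -3.77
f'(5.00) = 5.52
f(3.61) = -9.55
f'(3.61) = 1.84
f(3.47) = -9.77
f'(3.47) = 1.29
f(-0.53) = -0.20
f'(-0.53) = 3.32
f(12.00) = -0.32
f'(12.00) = 3.51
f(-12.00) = -0.32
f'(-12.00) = -3.51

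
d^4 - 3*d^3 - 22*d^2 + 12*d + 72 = (d - 6)*(d - 2)*(d + 2)*(d + 3)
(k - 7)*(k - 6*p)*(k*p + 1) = k^3*p - 6*k^2*p^2 - 7*k^2*p + k^2 + 42*k*p^2 - 6*k*p - 7*k + 42*p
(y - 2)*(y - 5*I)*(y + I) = y^3 - 2*y^2 - 4*I*y^2 + 5*y + 8*I*y - 10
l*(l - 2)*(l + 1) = l^3 - l^2 - 2*l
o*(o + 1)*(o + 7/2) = o^3 + 9*o^2/2 + 7*o/2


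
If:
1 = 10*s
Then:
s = 1/10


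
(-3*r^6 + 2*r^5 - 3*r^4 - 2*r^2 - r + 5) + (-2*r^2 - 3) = -3*r^6 + 2*r^5 - 3*r^4 - 4*r^2 - r + 2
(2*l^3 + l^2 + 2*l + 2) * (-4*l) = -8*l^4 - 4*l^3 - 8*l^2 - 8*l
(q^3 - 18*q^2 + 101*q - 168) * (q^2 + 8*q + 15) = q^5 - 10*q^4 - 28*q^3 + 370*q^2 + 171*q - 2520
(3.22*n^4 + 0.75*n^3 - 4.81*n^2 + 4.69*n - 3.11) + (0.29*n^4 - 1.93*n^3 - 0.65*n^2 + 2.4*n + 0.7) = 3.51*n^4 - 1.18*n^3 - 5.46*n^2 + 7.09*n - 2.41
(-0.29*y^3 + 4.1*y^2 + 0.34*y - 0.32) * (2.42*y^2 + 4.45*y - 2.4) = -0.7018*y^5 + 8.6315*y^4 + 19.7638*y^3 - 9.1014*y^2 - 2.24*y + 0.768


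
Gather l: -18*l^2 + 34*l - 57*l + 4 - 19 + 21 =-18*l^2 - 23*l + 6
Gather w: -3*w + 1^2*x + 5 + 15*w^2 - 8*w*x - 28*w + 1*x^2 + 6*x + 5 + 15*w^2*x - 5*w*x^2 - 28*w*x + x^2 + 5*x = w^2*(15*x + 15) + w*(-5*x^2 - 36*x - 31) + 2*x^2 + 12*x + 10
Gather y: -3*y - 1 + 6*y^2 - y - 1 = 6*y^2 - 4*y - 2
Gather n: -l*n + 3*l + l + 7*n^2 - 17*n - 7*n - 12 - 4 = 4*l + 7*n^2 + n*(-l - 24) - 16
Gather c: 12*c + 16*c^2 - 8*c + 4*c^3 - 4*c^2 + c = 4*c^3 + 12*c^2 + 5*c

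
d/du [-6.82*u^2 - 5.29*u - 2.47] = -13.64*u - 5.29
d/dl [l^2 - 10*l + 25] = 2*l - 10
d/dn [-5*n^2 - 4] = -10*n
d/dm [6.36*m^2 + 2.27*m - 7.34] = 12.72*m + 2.27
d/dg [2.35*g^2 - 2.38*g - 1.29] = 4.7*g - 2.38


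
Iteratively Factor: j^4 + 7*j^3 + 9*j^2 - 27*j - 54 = (j + 3)*(j^3 + 4*j^2 - 3*j - 18) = (j - 2)*(j + 3)*(j^2 + 6*j + 9) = (j - 2)*(j + 3)^2*(j + 3)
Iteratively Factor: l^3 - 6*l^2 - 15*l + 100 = (l - 5)*(l^2 - l - 20) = (l - 5)*(l + 4)*(l - 5)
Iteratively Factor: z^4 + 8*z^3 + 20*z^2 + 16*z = (z + 2)*(z^3 + 6*z^2 + 8*z) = (z + 2)^2*(z^2 + 4*z) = (z + 2)^2*(z + 4)*(z)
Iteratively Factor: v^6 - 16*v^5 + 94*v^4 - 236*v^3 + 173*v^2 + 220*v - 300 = (v - 3)*(v^5 - 13*v^4 + 55*v^3 - 71*v^2 - 40*v + 100) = (v - 3)*(v - 2)*(v^4 - 11*v^3 + 33*v^2 - 5*v - 50) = (v - 5)*(v - 3)*(v - 2)*(v^3 - 6*v^2 + 3*v + 10) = (v - 5)*(v - 3)*(v - 2)^2*(v^2 - 4*v - 5) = (v - 5)*(v - 3)*(v - 2)^2*(v + 1)*(v - 5)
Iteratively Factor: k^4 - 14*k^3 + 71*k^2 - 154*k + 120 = (k - 5)*(k^3 - 9*k^2 + 26*k - 24) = (k - 5)*(k - 2)*(k^2 - 7*k + 12) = (k - 5)*(k - 4)*(k - 2)*(k - 3)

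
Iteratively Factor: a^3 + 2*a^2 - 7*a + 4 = (a + 4)*(a^2 - 2*a + 1) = (a - 1)*(a + 4)*(a - 1)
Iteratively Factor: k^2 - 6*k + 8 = (k - 2)*(k - 4)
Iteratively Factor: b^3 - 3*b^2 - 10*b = (b)*(b^2 - 3*b - 10) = b*(b - 5)*(b + 2)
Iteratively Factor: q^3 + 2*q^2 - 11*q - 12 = (q + 1)*(q^2 + q - 12) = (q - 3)*(q + 1)*(q + 4)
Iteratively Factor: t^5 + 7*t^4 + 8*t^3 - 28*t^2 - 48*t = (t + 3)*(t^4 + 4*t^3 - 4*t^2 - 16*t) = (t - 2)*(t + 3)*(t^3 + 6*t^2 + 8*t) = t*(t - 2)*(t + 3)*(t^2 + 6*t + 8) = t*(t - 2)*(t + 2)*(t + 3)*(t + 4)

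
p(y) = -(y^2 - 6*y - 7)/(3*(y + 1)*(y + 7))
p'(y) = -(2*y - 6)/(3*(y + 1)*(y + 7)) + (y^2 - 6*y - 7)/(3*(y + 1)*(y + 7)^2) + (y^2 - 6*y - 7)/(3*(y + 1)^2*(y + 7))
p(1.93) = 0.19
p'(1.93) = -0.06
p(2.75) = 0.15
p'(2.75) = -0.05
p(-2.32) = 0.66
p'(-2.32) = -0.21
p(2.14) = 0.18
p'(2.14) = -0.06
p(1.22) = 0.23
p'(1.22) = -0.07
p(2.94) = 0.14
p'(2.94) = -0.05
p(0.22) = 0.31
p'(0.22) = -0.09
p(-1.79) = 0.56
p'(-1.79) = -0.17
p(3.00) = 0.13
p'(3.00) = -0.05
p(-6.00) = 4.33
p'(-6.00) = -4.67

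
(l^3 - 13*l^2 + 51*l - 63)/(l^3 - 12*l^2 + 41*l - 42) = (l - 3)/(l - 2)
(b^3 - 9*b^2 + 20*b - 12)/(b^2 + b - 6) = (b^2 - 7*b + 6)/(b + 3)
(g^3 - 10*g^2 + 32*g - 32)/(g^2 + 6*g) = (g^3 - 10*g^2 + 32*g - 32)/(g*(g + 6))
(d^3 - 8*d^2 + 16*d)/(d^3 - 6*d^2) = (d^2 - 8*d + 16)/(d*(d - 6))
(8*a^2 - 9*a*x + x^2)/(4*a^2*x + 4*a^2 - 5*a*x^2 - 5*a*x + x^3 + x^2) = (-8*a + x)/(-4*a*x - 4*a + x^2 + x)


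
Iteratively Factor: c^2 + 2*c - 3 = (c - 1)*(c + 3)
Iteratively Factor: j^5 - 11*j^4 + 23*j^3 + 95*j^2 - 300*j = (j)*(j^4 - 11*j^3 + 23*j^2 + 95*j - 300) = j*(j + 3)*(j^3 - 14*j^2 + 65*j - 100) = j*(j - 5)*(j + 3)*(j^2 - 9*j + 20) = j*(j - 5)^2*(j + 3)*(j - 4)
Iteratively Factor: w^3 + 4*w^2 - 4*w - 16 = (w + 4)*(w^2 - 4) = (w - 2)*(w + 4)*(w + 2)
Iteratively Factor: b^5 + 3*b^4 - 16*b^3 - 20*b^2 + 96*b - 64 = (b - 2)*(b^4 + 5*b^3 - 6*b^2 - 32*b + 32) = (b - 2)*(b + 4)*(b^3 + b^2 - 10*b + 8) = (b - 2)*(b + 4)^2*(b^2 - 3*b + 2) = (b - 2)^2*(b + 4)^2*(b - 1)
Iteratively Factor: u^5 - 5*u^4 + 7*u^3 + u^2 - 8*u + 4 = (u - 2)*(u^4 - 3*u^3 + u^2 + 3*u - 2) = (u - 2)*(u + 1)*(u^3 - 4*u^2 + 5*u - 2) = (u - 2)*(u - 1)*(u + 1)*(u^2 - 3*u + 2) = (u - 2)*(u - 1)^2*(u + 1)*(u - 2)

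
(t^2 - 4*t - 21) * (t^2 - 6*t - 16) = t^4 - 10*t^3 - 13*t^2 + 190*t + 336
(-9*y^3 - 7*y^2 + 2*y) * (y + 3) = -9*y^4 - 34*y^3 - 19*y^2 + 6*y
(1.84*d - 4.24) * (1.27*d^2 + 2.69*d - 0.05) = 2.3368*d^3 - 0.4352*d^2 - 11.4976*d + 0.212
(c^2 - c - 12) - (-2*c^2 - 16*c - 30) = 3*c^2 + 15*c + 18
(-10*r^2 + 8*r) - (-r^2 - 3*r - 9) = -9*r^2 + 11*r + 9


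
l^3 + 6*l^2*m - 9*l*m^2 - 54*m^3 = (l - 3*m)*(l + 3*m)*(l + 6*m)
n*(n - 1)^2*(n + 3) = n^4 + n^3 - 5*n^2 + 3*n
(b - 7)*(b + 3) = b^2 - 4*b - 21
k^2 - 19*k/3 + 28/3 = (k - 4)*(k - 7/3)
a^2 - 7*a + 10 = (a - 5)*(a - 2)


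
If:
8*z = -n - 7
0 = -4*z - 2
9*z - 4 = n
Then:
No Solution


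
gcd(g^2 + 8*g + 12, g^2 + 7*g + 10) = g + 2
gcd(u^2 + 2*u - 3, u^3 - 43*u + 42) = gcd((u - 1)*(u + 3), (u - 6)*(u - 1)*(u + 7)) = u - 1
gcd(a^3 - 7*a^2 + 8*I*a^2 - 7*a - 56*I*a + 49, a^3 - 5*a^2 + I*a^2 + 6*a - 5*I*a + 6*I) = a + I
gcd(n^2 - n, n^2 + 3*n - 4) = n - 1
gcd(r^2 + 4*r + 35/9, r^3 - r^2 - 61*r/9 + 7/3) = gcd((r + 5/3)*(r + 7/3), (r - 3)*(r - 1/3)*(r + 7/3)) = r + 7/3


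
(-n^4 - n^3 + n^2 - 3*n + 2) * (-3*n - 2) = 3*n^5 + 5*n^4 - n^3 + 7*n^2 - 4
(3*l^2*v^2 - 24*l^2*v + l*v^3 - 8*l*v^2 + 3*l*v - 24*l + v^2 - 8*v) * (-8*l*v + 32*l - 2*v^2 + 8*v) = -24*l^3*v^3 + 288*l^3*v^2 - 768*l^3*v - 14*l^2*v^4 + 168*l^2*v^3 - 472*l^2*v^2 + 288*l^2*v - 768*l^2 - 2*l*v^5 + 24*l*v^4 - 78*l*v^3 + 168*l*v^2 - 448*l*v - 2*v^4 + 24*v^3 - 64*v^2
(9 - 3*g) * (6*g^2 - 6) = -18*g^3 + 54*g^2 + 18*g - 54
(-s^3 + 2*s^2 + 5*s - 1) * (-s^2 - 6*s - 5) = s^5 + 4*s^4 - 12*s^3 - 39*s^2 - 19*s + 5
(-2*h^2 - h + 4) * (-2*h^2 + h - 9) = 4*h^4 + 9*h^2 + 13*h - 36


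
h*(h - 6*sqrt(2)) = h^2 - 6*sqrt(2)*h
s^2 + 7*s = s*(s + 7)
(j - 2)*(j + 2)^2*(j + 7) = j^4 + 9*j^3 + 10*j^2 - 36*j - 56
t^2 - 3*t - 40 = (t - 8)*(t + 5)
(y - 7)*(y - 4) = y^2 - 11*y + 28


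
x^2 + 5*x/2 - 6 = (x - 3/2)*(x + 4)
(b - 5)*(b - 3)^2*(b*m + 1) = b^4*m - 11*b^3*m + b^3 + 39*b^2*m - 11*b^2 - 45*b*m + 39*b - 45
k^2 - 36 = (k - 6)*(k + 6)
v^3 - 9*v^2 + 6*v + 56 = (v - 7)*(v - 4)*(v + 2)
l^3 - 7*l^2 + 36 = (l - 6)*(l - 3)*(l + 2)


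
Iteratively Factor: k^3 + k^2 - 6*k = (k)*(k^2 + k - 6) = k*(k - 2)*(k + 3)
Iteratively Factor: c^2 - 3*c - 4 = (c - 4)*(c + 1)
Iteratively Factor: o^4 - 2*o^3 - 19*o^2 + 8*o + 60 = (o + 3)*(o^3 - 5*o^2 - 4*o + 20) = (o - 2)*(o + 3)*(o^2 - 3*o - 10) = (o - 5)*(o - 2)*(o + 3)*(o + 2)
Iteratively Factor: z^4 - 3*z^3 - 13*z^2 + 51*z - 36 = (z - 3)*(z^3 - 13*z + 12) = (z - 3)*(z - 1)*(z^2 + z - 12) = (z - 3)*(z - 1)*(z + 4)*(z - 3)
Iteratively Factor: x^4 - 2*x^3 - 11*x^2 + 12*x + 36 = (x - 3)*(x^3 + x^2 - 8*x - 12) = (x - 3)^2*(x^2 + 4*x + 4) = (x - 3)^2*(x + 2)*(x + 2)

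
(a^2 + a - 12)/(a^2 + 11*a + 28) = (a - 3)/(a + 7)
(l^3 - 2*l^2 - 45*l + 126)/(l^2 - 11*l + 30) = (l^2 + 4*l - 21)/(l - 5)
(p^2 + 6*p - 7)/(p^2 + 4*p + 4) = (p^2 + 6*p - 7)/(p^2 + 4*p + 4)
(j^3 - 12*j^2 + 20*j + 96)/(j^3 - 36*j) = (j^2 - 6*j - 16)/(j*(j + 6))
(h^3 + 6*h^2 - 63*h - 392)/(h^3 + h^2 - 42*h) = (h^2 - h - 56)/(h*(h - 6))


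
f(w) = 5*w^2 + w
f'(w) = 10*w + 1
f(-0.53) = 0.87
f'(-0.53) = -4.30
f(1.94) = 20.76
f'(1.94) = 20.40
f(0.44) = 1.41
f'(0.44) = 5.40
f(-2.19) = 21.79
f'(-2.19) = -20.90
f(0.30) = 0.75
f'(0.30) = 4.00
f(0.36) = 1.01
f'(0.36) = 4.60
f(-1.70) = 12.75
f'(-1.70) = -16.00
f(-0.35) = 0.26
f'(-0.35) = -2.50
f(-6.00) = 174.00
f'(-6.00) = -59.00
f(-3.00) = 42.00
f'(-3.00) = -29.00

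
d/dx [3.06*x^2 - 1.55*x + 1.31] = 6.12*x - 1.55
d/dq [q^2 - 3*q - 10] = 2*q - 3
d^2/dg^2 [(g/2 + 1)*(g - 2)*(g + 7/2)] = 3*g + 7/2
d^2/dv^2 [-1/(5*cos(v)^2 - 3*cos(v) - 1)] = (-100*sin(v)^4 + 79*sin(v)^2 - 213*cos(v)/4 + 45*cos(3*v)/4 + 49)/(5*sin(v)^2 + 3*cos(v) - 4)^3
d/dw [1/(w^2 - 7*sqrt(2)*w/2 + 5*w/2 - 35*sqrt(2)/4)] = 8*(-4*w - 5 + 7*sqrt(2))/(4*w^2 - 14*sqrt(2)*w + 10*w - 35*sqrt(2))^2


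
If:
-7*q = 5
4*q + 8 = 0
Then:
No Solution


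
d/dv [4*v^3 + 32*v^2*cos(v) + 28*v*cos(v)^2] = -32*v^2*sin(v) + 12*v^2 - 28*v*sin(2*v) + 64*v*cos(v) + 28*cos(v)^2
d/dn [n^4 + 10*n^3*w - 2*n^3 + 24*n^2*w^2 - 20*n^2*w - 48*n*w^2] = 4*n^3 + 30*n^2*w - 6*n^2 + 48*n*w^2 - 40*n*w - 48*w^2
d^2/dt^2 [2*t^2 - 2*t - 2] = 4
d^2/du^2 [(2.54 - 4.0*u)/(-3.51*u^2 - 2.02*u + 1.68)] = ((1.6708 - 84.24*u)*(3.51*u^2 + 2.02*u - 1.68) + (4.0*u - 2.54)*(7.02*u + 2.02)*(14.04*u + 4.04))/(3.51*u^2 + 2.02*u - 1.68)^3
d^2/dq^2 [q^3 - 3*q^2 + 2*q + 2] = 6*q - 6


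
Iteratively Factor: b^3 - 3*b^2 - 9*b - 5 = (b + 1)*(b^2 - 4*b - 5) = (b - 5)*(b + 1)*(b + 1)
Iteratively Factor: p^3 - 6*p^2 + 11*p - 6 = (p - 2)*(p^2 - 4*p + 3) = (p - 2)*(p - 1)*(p - 3)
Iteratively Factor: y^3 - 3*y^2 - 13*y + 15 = (y - 5)*(y^2 + 2*y - 3) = (y - 5)*(y + 3)*(y - 1)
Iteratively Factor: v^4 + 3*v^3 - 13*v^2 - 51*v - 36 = (v - 4)*(v^3 + 7*v^2 + 15*v + 9) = (v - 4)*(v + 3)*(v^2 + 4*v + 3) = (v - 4)*(v + 1)*(v + 3)*(v + 3)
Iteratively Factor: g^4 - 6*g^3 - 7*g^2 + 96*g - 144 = (g + 4)*(g^3 - 10*g^2 + 33*g - 36) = (g - 3)*(g + 4)*(g^2 - 7*g + 12) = (g - 3)^2*(g + 4)*(g - 4)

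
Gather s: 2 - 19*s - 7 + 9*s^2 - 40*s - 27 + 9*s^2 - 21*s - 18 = 18*s^2 - 80*s - 50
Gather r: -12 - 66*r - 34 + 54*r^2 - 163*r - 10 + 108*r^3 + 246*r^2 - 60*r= 108*r^3 + 300*r^2 - 289*r - 56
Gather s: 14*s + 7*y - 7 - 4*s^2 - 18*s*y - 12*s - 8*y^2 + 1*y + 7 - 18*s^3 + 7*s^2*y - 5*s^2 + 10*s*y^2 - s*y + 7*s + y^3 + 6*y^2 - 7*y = -18*s^3 + s^2*(7*y - 9) + s*(10*y^2 - 19*y + 9) + y^3 - 2*y^2 + y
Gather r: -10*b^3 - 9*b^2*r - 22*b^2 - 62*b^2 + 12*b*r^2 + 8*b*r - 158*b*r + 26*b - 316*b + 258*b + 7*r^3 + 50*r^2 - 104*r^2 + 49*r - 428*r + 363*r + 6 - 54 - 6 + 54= -10*b^3 - 84*b^2 - 32*b + 7*r^3 + r^2*(12*b - 54) + r*(-9*b^2 - 150*b - 16)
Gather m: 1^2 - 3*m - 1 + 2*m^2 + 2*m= 2*m^2 - m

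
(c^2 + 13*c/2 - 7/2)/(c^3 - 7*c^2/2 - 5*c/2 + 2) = (c + 7)/(c^2 - 3*c - 4)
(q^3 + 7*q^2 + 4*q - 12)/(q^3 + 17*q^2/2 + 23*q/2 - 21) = 2*(q + 2)/(2*q + 7)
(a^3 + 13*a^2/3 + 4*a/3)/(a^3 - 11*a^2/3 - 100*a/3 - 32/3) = a/(a - 8)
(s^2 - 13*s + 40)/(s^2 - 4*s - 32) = (s - 5)/(s + 4)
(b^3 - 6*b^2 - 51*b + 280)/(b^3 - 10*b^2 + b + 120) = (b + 7)/(b + 3)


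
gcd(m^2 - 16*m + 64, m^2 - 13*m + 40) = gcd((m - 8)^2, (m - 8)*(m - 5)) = m - 8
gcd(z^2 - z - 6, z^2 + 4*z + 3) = 1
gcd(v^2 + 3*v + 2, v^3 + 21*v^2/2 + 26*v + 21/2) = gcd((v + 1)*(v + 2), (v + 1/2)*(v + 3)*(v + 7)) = 1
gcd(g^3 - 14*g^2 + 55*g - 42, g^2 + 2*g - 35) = 1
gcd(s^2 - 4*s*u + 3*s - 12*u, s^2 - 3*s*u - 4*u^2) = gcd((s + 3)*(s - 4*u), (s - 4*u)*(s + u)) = s - 4*u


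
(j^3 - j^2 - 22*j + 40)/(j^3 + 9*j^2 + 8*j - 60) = (j - 4)/(j + 6)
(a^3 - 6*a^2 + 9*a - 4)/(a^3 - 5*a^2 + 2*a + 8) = (a^2 - 2*a + 1)/(a^2 - a - 2)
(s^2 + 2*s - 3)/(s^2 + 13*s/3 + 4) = 3*(s - 1)/(3*s + 4)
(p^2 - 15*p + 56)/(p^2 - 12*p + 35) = (p - 8)/(p - 5)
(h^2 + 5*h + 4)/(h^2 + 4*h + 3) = (h + 4)/(h + 3)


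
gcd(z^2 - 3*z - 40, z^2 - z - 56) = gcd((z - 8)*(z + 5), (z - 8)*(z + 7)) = z - 8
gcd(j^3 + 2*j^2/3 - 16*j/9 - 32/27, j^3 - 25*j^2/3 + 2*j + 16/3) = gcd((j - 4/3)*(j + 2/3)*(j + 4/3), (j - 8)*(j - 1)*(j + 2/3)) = j + 2/3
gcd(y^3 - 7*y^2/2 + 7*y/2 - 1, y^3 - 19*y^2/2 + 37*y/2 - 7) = y^2 - 5*y/2 + 1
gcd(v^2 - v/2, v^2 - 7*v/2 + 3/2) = v - 1/2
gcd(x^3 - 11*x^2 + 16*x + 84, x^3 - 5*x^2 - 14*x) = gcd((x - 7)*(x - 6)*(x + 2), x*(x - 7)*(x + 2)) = x^2 - 5*x - 14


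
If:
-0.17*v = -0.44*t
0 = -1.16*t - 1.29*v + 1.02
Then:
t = 0.23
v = 0.59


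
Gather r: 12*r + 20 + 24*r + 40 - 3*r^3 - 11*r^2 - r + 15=-3*r^3 - 11*r^2 + 35*r + 75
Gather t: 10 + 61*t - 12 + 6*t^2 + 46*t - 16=6*t^2 + 107*t - 18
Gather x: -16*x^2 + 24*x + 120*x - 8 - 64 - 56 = -16*x^2 + 144*x - 128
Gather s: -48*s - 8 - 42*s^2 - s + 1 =-42*s^2 - 49*s - 7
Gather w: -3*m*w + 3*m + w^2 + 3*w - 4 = 3*m + w^2 + w*(3 - 3*m) - 4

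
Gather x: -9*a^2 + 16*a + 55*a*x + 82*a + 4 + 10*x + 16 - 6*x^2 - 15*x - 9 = -9*a^2 + 98*a - 6*x^2 + x*(55*a - 5) + 11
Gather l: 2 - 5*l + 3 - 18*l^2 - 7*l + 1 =-18*l^2 - 12*l + 6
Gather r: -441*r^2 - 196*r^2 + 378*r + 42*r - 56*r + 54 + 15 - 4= -637*r^2 + 364*r + 65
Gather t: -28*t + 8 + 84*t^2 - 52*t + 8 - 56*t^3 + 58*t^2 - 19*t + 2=-56*t^3 + 142*t^2 - 99*t + 18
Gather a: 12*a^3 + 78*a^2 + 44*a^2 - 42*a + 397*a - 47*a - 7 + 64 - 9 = 12*a^3 + 122*a^2 + 308*a + 48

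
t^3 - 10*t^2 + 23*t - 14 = (t - 7)*(t - 2)*(t - 1)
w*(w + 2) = w^2 + 2*w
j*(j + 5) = j^2 + 5*j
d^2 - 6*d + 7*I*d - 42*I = (d - 6)*(d + 7*I)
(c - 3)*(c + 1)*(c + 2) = c^3 - 7*c - 6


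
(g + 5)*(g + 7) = g^2 + 12*g + 35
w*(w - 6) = w^2 - 6*w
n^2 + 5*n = n*(n + 5)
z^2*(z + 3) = z^3 + 3*z^2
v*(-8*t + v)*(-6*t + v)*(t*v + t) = 48*t^3*v^2 + 48*t^3*v - 14*t^2*v^3 - 14*t^2*v^2 + t*v^4 + t*v^3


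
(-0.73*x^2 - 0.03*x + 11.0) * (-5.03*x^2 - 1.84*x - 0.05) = 3.6719*x^4 + 1.4941*x^3 - 55.2383*x^2 - 20.2385*x - 0.55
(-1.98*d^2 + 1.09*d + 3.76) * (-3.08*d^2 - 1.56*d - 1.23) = 6.0984*d^4 - 0.2684*d^3 - 10.8458*d^2 - 7.2063*d - 4.6248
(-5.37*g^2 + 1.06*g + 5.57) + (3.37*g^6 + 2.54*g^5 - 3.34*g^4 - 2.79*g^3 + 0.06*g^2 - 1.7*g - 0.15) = 3.37*g^6 + 2.54*g^5 - 3.34*g^4 - 2.79*g^3 - 5.31*g^2 - 0.64*g + 5.42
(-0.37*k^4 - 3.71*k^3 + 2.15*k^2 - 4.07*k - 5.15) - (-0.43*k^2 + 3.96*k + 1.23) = -0.37*k^4 - 3.71*k^3 + 2.58*k^2 - 8.03*k - 6.38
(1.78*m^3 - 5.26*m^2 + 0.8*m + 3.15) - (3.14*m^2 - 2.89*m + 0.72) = 1.78*m^3 - 8.4*m^2 + 3.69*m + 2.43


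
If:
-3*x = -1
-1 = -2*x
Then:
No Solution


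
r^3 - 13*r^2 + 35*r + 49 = (r - 7)^2*(r + 1)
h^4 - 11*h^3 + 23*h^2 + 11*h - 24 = (h - 8)*(h - 3)*(h - 1)*(h + 1)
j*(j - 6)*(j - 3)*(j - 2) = j^4 - 11*j^3 + 36*j^2 - 36*j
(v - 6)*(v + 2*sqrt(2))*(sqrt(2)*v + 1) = sqrt(2)*v^3 - 6*sqrt(2)*v^2 + 5*v^2 - 30*v + 2*sqrt(2)*v - 12*sqrt(2)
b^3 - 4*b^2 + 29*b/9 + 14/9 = (b - 7/3)*(b - 2)*(b + 1/3)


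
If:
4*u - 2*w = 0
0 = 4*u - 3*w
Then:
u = 0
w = 0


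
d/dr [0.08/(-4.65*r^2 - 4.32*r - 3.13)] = (0.744*r + 0.3456)/(4.65*r^2 + 4.32*r + 3.13)^2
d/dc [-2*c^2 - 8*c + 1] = -4*c - 8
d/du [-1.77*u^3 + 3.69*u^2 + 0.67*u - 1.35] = -5.31*u^2 + 7.38*u + 0.67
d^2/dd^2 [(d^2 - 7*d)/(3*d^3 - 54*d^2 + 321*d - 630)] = 2*(d^3 - 90*d + 330)/(3*(d^6 - 33*d^5 + 453*d^4 - 3311*d^3 + 13590*d^2 - 29700*d + 27000))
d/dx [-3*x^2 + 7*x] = 7 - 6*x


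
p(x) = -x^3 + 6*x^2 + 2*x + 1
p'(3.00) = 11.00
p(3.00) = 34.00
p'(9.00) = -133.00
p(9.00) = -224.00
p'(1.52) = 13.31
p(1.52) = 14.39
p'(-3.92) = -91.14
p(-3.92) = 145.59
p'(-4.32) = -105.83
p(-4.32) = 184.96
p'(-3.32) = -70.91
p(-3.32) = 97.09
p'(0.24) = 4.71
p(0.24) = 1.81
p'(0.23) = 4.60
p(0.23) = 1.77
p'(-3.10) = -64.03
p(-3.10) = 82.25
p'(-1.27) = -18.08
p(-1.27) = 10.19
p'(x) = -3*x^2 + 12*x + 2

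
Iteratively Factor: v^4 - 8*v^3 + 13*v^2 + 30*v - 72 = (v - 3)*(v^3 - 5*v^2 - 2*v + 24) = (v - 3)*(v + 2)*(v^2 - 7*v + 12) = (v - 4)*(v - 3)*(v + 2)*(v - 3)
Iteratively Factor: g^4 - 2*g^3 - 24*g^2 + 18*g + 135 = (g - 3)*(g^3 + g^2 - 21*g - 45) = (g - 3)*(g + 3)*(g^2 - 2*g - 15) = (g - 5)*(g - 3)*(g + 3)*(g + 3)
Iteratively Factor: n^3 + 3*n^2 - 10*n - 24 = (n + 4)*(n^2 - n - 6) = (n - 3)*(n + 4)*(n + 2)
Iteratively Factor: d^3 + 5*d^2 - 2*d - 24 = (d + 3)*(d^2 + 2*d - 8) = (d + 3)*(d + 4)*(d - 2)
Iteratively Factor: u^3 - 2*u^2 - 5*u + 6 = (u - 3)*(u^2 + u - 2) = (u - 3)*(u - 1)*(u + 2)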